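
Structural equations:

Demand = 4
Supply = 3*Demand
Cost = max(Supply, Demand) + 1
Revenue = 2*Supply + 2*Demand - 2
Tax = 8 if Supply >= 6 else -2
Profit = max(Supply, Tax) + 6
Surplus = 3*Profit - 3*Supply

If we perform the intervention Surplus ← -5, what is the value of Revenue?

30

Under do(Surplus=-5), the mechanism Surplus = 3*Profit - 3*Supply is discarded; Surplus is fixed at -5.
Since Revenue is not a descendant of the intervened variable, it is unaffected.
Supply = 3*Demand  [with Demand=4]  = 12
Revenue = 2*Supply + 2*Demand - 2  [with Supply=12, Demand=4]  = 30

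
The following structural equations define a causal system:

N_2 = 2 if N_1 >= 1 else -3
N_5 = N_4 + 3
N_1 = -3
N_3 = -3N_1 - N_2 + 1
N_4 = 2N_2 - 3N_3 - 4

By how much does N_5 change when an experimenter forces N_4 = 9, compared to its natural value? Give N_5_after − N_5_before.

58

Intervening sets N_4 = 9 and removes its equation (N_4 = 2N_2 - 3N_3 - 4).
N_5 = N_4 + 3  [with N_4=9]  = 12
Without intervention: N_2 = 2 if N_1 >= 1 else -3  [with N_1=-3]  = -3; N_3 = -3N_1 - N_2 + 1  [with N_1=-3, N_2=-3]  = 13; N_4 = 2N_2 - 3N_3 - 4  [with N_2=-3, N_3=13]  = -49; N_5 = N_4 + 3  [with N_4=-49]  = -46.
Change = 12 − (-46) = 58.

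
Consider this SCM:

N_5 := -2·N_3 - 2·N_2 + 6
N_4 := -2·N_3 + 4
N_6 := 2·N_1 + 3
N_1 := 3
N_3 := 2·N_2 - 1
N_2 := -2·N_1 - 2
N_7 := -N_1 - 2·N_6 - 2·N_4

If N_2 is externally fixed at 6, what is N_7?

15

Under do(N_2=6), the mechanism N_2 := -2·N_1 - 2 is discarded; N_2 is fixed at 6.
N_3 = 2·N_2 - 1  [with N_2=6]  = 11
N_4 = -2·N_3 + 4  [with N_3=11]  = -18
N_6 = 2·N_1 + 3  [with N_1=3]  = 9
N_7 = -N_1 - 2·N_6 - 2·N_4  [with N_1=3, N_6=9, N_4=-18]  = 15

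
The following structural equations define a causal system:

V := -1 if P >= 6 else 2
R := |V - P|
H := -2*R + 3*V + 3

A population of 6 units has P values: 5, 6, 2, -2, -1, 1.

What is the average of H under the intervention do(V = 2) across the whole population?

The intervention sets V=2 in all 6 units regardless of P. Recomputing H per unit gives 3, 1, 9, 1, 3, 7; average 4.

4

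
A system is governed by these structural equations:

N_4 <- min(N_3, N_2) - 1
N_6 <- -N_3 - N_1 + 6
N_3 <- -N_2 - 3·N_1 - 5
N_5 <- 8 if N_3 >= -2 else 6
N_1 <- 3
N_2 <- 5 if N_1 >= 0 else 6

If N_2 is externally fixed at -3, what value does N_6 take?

Under do(N_2=-3), the mechanism N_2 <- 5 if N_1 >= 0 else 6 is discarded; N_2 is fixed at -3.
N_3 = -N_2 - 3·N_1 - 5  [with N_2=-3, N_1=3]  = -11
N_6 = -N_3 - N_1 + 6  [with N_3=-11, N_1=3]  = 14

14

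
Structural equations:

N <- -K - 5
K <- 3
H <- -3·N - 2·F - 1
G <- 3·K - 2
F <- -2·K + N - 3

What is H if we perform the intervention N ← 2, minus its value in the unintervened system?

-50

do(N=2) replaces the equation N <- -K - 5 with the constant N = 2.
F = -2·K + N - 3  [with K=3, N=2]  = -7
H = -3·N - 2·F - 1  [with N=2, F=-7]  = 7
Without intervention: N = -K - 5  [with K=3]  = -8; F = -2·K + N - 3  [with K=3, N=-8]  = -17; H = -3·N - 2·F - 1  [with N=-8, F=-17]  = 57.
Change = 7 − 57 = -50.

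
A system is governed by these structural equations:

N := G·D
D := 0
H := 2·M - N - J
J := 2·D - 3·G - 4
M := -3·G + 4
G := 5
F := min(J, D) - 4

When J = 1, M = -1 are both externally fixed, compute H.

-3

The joint intervention fixes J = 1, M = -1, removing each variable's own equation.
N = G·D  [with G=5, D=0]  = 0
H = 2·M - N - J  [with M=-1, N=0, J=1]  = -3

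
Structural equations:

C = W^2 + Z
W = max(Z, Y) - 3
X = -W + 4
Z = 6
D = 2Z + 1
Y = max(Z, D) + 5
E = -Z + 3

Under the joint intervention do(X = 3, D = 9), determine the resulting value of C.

127

Under do(X = 3, D = 9), each intervened variable's structural equation is replaced by its fixed value.
Y = max(Z, D) + 5  [with Z=6, D=9]  = 14
W = max(Z, Y) - 3  [with Z=6, Y=14]  = 11
C = W^2 + Z  [with W=11, Z=6]  = 127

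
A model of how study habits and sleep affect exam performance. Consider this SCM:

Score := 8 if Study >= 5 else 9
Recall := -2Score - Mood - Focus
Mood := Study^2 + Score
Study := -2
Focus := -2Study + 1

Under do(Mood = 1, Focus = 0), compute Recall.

-19

The joint intervention fixes Mood = 1, Focus = 0, removing each variable's own equation.
Score = 8 if Study >= 5 else 9  [with Study=-2]  = 9
Recall = -2Score - Mood - Focus  [with Score=9, Mood=1, Focus=0]  = -19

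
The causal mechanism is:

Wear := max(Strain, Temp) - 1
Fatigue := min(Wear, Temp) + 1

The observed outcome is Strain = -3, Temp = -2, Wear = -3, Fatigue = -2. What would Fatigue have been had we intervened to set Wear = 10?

-1

The intervention breaks the incoming arrows to Wear: Wear := max(Strain, Temp) - 1 no longer applies, and Wear = 10.
Fatigue = min(Wear, Temp) + 1  [with Wear=10, Temp=-2]  = -1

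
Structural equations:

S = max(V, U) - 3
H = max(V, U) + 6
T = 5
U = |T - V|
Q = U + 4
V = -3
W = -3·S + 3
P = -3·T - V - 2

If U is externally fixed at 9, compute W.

The intervention breaks the incoming arrows to U: U = |T - V| no longer applies, and U = 9.
S = max(V, U) - 3  [with V=-3, U=9]  = 6
W = -3·S + 3  [with S=6]  = -15

-15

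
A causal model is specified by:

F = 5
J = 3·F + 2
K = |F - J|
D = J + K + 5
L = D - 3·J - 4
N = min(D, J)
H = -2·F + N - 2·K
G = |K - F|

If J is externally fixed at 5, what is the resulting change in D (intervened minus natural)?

Under do(J=5), the mechanism J = 3·F + 2 is discarded; J is fixed at 5.
K = |F - J|  [with F=5, J=5]  = 0
D = J + K + 5  [with J=5, K=0]  = 10
Without intervention: J = 3·F + 2  [with F=5]  = 17; K = |F - J|  [with F=5, J=17]  = 12; D = J + K + 5  [with J=17, K=12]  = 34.
Change = 10 − 34 = -24.

-24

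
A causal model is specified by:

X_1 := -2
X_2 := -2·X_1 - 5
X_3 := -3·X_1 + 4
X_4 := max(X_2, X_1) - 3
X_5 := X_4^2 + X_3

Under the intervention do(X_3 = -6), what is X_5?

10

do(X_3=-6) replaces the equation X_3 := -3·X_1 + 4 with the constant X_3 = -6.
X_2 = -2·X_1 - 5  [with X_1=-2]  = -1
X_4 = max(X_2, X_1) - 3  [with X_2=-1, X_1=-2]  = -4
X_5 = X_4^2 + X_3  [with X_4=-4, X_3=-6]  = 10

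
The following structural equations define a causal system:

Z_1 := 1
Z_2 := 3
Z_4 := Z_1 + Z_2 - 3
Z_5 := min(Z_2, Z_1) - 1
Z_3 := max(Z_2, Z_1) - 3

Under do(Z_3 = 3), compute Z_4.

1

The intervention breaks the incoming arrows to Z_3: Z_3 := max(Z_2, Z_1) - 3 no longer applies, and Z_3 = 3.
Z_4 is not downstream of the intervention, so its value is determined by the original equations.
Z_4 = Z_1 + Z_2 - 3  [with Z_1=1, Z_2=3]  = 1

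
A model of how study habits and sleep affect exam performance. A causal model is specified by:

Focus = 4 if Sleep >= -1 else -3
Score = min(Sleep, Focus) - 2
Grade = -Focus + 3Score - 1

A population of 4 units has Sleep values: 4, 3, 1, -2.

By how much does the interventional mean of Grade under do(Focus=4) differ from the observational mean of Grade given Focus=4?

do(Focus=4) breaks Focus's dependence on Sleep. With Focus=4 fixed, Grade across the units is 1, -2, -8, -17, mean -6.5.
Conditioning on Focus=4 selects the 3 unit(s) with Sleep ∈ {4, 3, 1}. Their Grade values: 1, -2, -8. Mean = -3.
Difference = -6.5 − (-3) = -3.5.

-3.5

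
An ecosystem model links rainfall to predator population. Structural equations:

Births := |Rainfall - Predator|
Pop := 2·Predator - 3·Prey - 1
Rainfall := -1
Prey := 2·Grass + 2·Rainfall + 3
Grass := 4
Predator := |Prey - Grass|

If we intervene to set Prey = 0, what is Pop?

7

The intervention breaks the incoming arrows to Prey: Prey := 2·Grass + 2·Rainfall + 3 no longer applies, and Prey = 0.
Predator = |Prey - Grass|  [with Prey=0, Grass=4]  = 4
Pop = 2·Predator - 3·Prey - 1  [with Predator=4, Prey=0]  = 7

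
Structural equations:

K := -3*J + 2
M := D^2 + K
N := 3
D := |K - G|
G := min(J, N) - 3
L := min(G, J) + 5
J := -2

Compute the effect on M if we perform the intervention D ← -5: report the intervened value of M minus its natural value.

Intervening sets D = -5 and removes its equation (D := |K - G|).
K = -3*J + 2  [with J=-2]  = 8
M = D^2 + K  [with D=-5, K=8]  = 33
Without intervention: G = min(J, N) - 3  [with J=-2, N=3]  = -5; K = -3*J + 2  [with J=-2]  = 8; D = |K - G|  [with K=8, G=-5]  = 13; M = D^2 + K  [with D=13, K=8]  = 177.
Change = 33 − 177 = -144.

-144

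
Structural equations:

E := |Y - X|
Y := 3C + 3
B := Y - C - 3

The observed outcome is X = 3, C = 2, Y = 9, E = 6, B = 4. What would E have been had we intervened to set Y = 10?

7

The intervention breaks the incoming arrows to Y: Y := 3C + 3 no longer applies, and Y = 10.
E = |Y - X|  [with Y=10, X=3]  = 7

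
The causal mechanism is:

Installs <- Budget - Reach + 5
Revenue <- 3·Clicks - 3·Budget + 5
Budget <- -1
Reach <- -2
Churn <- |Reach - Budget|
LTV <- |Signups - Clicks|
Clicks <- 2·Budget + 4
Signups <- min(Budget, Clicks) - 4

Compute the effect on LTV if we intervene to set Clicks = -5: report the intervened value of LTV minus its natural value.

-3

The intervention breaks the incoming arrows to Clicks: Clicks <- 2·Budget + 4 no longer applies, and Clicks = -5.
Signups = min(Budget, Clicks) - 4  [with Budget=-1, Clicks=-5]  = -9
LTV = |Signups - Clicks|  [with Signups=-9, Clicks=-5]  = 4
Without intervention: Clicks = 2·Budget + 4  [with Budget=-1]  = 2; Signups = min(Budget, Clicks) - 4  [with Budget=-1, Clicks=2]  = -5; LTV = |Signups - Clicks|  [with Signups=-5, Clicks=2]  = 7.
Change = 4 − 7 = -3.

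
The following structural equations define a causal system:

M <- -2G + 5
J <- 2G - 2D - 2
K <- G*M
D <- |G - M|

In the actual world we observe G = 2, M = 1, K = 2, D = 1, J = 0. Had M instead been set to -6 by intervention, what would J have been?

do(M=-6) replaces the equation M <- -2G + 5 with the constant M = -6.
D = |G - M|  [with G=2, M=-6]  = 8
J = 2G - 2D - 2  [with G=2, D=8]  = -14

-14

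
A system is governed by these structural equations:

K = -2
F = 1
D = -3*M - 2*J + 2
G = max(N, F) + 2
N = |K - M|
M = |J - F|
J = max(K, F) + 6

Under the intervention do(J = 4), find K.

Under do(J=4), the mechanism J = max(K, F) + 6 is discarded; J is fixed at 4.
Since K is not a descendant of the intervened variable, it is unaffected.

-2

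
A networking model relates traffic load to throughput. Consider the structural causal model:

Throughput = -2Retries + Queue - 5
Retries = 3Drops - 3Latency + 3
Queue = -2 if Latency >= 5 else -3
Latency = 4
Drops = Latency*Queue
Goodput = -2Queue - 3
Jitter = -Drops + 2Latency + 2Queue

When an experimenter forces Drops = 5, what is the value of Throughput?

The intervention breaks the incoming arrows to Drops: Drops = Latency*Queue no longer applies, and Drops = 5.
Queue = -2 if Latency >= 5 else -3  [with Latency=4]  = -3
Retries = 3Drops - 3Latency + 3  [with Drops=5, Latency=4]  = 6
Throughput = -2Retries + Queue - 5  [with Retries=6, Queue=-3]  = -20

-20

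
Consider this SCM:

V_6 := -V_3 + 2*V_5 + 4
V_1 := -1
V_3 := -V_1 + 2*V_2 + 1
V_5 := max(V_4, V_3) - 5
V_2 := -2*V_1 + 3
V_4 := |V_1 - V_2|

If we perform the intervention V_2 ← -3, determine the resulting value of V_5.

do(V_2=-3) replaces the equation V_2 := -2*V_1 + 3 with the constant V_2 = -3.
V_3 = -V_1 + 2*V_2 + 1  [with V_1=-1, V_2=-3]  = -4
V_4 = |V_1 - V_2|  [with V_1=-1, V_2=-3]  = 2
V_5 = max(V_4, V_3) - 5  [with V_4=2, V_3=-4]  = -3

-3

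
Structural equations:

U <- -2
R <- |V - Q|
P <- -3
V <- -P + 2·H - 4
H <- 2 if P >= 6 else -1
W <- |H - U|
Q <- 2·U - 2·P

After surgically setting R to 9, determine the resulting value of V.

do(R=9) replaces the equation R <- |V - Q| with the constant R = 9.
No directed path runs from R to V, so V keeps its natural value.
H = 2 if P >= 6 else -1  [with P=-3]  = -1
V = -P + 2·H - 4  [with P=-3, H=-1]  = -3

-3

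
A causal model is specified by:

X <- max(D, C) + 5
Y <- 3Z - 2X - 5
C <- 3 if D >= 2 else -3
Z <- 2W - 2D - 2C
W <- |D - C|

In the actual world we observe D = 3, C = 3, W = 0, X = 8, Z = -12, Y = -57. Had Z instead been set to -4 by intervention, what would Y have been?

-33

The intervention breaks the incoming arrows to Z: Z <- 2W - 2D - 2C no longer applies, and Z = -4.
C = 3 if D >= 2 else -3  [with D=3]  = 3
X = max(D, C) + 5  [with D=3, C=3]  = 8
Y = 3Z - 2X - 5  [with Z=-4, X=8]  = -33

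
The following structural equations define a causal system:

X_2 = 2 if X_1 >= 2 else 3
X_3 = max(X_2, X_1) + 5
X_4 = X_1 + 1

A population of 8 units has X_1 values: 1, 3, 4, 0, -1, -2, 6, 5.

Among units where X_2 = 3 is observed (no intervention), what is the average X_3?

8

Observing X_2=3 restricts to units where X_2's equation naturally yields 3: X_1 ∈ {1, 0, -1, -2}. In that subpopulation X_3 = 8, 8, 8, 8, mean 8.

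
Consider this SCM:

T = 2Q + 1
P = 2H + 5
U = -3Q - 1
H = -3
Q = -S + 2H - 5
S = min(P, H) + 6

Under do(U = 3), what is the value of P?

-1

Under do(U=3), the mechanism U = -3Q - 1 is discarded; U is fixed at 3.
No directed path runs from U to P, so P keeps its natural value.
P = 2H + 5  [with H=-3]  = -1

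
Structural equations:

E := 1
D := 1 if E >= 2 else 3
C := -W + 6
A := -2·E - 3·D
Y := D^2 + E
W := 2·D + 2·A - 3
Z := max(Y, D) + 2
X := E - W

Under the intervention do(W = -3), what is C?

Intervening sets W = -3 and removes its equation (W := 2·D + 2·A - 3).
C = -W + 6  [with W=-3]  = 9

9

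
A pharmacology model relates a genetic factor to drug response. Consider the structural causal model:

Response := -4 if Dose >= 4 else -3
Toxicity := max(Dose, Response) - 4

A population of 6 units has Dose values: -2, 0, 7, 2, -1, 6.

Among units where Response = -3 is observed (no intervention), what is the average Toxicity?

-4.25

Observing Response=-3 restricts to units where Response's equation naturally yields -3: Dose ∈ {-2, 0, 2, -1}. In that subpopulation Toxicity = -6, -4, -2, -5, mean -4.25.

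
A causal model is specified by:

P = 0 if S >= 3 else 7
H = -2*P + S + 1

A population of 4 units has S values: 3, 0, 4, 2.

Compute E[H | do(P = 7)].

Every unit gets P=7 under the intervention. H values become -10, -13, -9, -11; E[H|do(P=7)] = -10.75.

-10.75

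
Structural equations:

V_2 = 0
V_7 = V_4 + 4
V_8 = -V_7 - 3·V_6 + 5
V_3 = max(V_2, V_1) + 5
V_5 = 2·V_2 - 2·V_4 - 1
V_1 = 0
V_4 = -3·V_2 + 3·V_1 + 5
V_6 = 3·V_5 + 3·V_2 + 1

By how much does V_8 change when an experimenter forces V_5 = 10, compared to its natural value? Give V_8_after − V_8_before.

do(V_5=10) replaces the equation V_5 = 2·V_2 - 2·V_4 - 1 with the constant V_5 = 10.
V_4 = -3·V_2 + 3·V_1 + 5  [with V_2=0, V_1=0]  = 5
V_6 = 3·V_5 + 3·V_2 + 1  [with V_5=10, V_2=0]  = 31
V_7 = V_4 + 4  [with V_4=5]  = 9
V_8 = -V_7 - 3·V_6 + 5  [with V_7=9, V_6=31]  = -97
Without intervention: V_4 = -3·V_2 + 3·V_1 + 5  [with V_2=0, V_1=0]  = 5; V_5 = 2·V_2 - 2·V_4 - 1  [with V_2=0, V_4=5]  = -11; V_6 = 3·V_5 + 3·V_2 + 1  [with V_5=-11, V_2=0]  = -32; V_7 = V_4 + 4  [with V_4=5]  = 9; V_8 = -V_7 - 3·V_6 + 5  [with V_7=9, V_6=-32]  = 92.
Change = -97 − 92 = -189.

-189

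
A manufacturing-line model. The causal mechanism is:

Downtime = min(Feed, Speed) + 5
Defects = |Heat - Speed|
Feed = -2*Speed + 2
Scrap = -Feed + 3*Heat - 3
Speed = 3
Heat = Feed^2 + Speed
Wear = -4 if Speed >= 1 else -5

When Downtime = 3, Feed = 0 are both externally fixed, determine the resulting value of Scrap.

6

Under do(Downtime = 3, Feed = 0), each intervened variable's structural equation is replaced by its fixed value.
Heat = Feed^2 + Speed  [with Feed=0, Speed=3]  = 3
Scrap = -Feed + 3*Heat - 3  [with Feed=0, Heat=3]  = 6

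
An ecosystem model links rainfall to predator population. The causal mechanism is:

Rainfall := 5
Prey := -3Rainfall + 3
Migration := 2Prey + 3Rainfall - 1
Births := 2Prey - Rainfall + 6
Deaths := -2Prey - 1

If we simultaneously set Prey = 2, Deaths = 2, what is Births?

5

The joint intervention fixes Prey = 2, Deaths = 2, removing each variable's own equation.
Births = 2Prey - Rainfall + 6  [with Prey=2, Rainfall=5]  = 5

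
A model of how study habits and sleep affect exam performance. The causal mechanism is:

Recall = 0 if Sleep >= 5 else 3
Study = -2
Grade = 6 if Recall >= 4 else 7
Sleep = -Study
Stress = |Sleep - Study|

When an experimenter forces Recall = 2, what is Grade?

Intervening sets Recall = 2 and removes its equation (Recall = 0 if Sleep >= 5 else 3).
Grade = 6 if Recall >= 4 else 7  [with Recall=2]  = 7

7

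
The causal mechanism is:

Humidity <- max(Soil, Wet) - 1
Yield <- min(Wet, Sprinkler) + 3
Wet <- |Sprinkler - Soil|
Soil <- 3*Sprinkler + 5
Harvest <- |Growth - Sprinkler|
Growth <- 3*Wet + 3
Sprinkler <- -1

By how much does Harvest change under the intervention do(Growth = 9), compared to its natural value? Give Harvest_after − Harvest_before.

-3

The intervention breaks the incoming arrows to Growth: Growth <- 3*Wet + 3 no longer applies, and Growth = 9.
Harvest = |Growth - Sprinkler|  [with Growth=9, Sprinkler=-1]  = 10
Without intervention: Soil = 3*Sprinkler + 5  [with Sprinkler=-1]  = 2; Wet = |Sprinkler - Soil|  [with Sprinkler=-1, Soil=2]  = 3; Growth = 3*Wet + 3  [with Wet=3]  = 12; Harvest = |Growth - Sprinkler|  [with Growth=12, Sprinkler=-1]  = 13.
Change = 10 − 13 = -3.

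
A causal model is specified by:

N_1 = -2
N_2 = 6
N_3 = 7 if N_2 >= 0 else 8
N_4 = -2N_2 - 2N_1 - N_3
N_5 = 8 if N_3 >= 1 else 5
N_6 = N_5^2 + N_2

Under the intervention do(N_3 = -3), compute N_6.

The intervention breaks the incoming arrows to N_3: N_3 = 7 if N_2 >= 0 else 8 no longer applies, and N_3 = -3.
N_5 = 8 if N_3 >= 1 else 5  [with N_3=-3]  = 5
N_6 = N_5^2 + N_2  [with N_5=5, N_2=6]  = 31

31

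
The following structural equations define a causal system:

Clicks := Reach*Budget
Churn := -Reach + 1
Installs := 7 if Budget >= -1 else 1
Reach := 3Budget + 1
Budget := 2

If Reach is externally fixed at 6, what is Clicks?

12

The intervention breaks the incoming arrows to Reach: Reach := 3Budget + 1 no longer applies, and Reach = 6.
Clicks = Reach*Budget  [with Reach=6, Budget=2]  = 12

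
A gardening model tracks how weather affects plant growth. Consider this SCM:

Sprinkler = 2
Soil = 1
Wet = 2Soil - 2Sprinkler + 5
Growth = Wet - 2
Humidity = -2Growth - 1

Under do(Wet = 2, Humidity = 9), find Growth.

The joint intervention fixes Wet = 2, Humidity = 9, removing each variable's own equation.
Growth = Wet - 2  [with Wet=2]  = 0

0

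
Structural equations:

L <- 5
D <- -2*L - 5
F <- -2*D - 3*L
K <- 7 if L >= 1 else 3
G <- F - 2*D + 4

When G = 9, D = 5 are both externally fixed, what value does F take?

Setting G = 9, D = 5 by intervention discards those variables' equations.
F = -2*D - 3*L  [with D=5, L=5]  = -25

-25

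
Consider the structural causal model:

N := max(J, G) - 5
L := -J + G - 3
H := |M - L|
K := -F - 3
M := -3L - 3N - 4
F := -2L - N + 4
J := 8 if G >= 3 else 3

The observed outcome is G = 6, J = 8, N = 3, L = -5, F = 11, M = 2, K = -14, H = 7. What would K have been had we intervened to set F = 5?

Under do(F=5), the mechanism F := -2L - N + 4 is discarded; F is fixed at 5.
K = -F - 3  [with F=5]  = -8

-8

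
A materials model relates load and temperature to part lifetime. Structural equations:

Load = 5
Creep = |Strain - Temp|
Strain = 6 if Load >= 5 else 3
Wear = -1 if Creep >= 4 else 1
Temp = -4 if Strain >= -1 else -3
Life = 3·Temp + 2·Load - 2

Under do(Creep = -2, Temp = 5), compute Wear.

The joint intervention fixes Creep = -2, Temp = 5, removing each variable's own equation.
Wear = -1 if Creep >= 4 else 1  [with Creep=-2]  = 1

1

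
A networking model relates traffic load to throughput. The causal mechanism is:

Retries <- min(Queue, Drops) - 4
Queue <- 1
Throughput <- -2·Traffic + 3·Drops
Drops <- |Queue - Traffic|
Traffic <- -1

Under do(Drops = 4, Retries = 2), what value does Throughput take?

14

Setting Drops = 4, Retries = 2 by intervention discards those variables' equations.
Throughput = -2·Traffic + 3·Drops  [with Traffic=-1, Drops=4]  = 14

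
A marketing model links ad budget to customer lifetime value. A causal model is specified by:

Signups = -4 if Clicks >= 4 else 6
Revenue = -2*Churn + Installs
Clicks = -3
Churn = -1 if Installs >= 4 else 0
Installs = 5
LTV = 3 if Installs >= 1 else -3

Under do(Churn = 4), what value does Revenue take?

-3

Intervening sets Churn = 4 and removes its equation (Churn = -1 if Installs >= 4 else 0).
Revenue = -2*Churn + Installs  [with Churn=4, Installs=5]  = -3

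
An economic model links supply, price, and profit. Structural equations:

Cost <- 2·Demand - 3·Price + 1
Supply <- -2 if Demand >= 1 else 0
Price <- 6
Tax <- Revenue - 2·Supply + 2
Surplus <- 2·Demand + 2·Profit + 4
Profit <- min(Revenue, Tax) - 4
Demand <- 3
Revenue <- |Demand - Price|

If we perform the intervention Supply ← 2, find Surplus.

The intervention breaks the incoming arrows to Supply: Supply <- -2 if Demand >= 1 else 0 no longer applies, and Supply = 2.
Revenue = |Demand - Price|  [with Demand=3, Price=6]  = 3
Tax = Revenue - 2·Supply + 2  [with Revenue=3, Supply=2]  = 1
Profit = min(Revenue, Tax) - 4  [with Revenue=3, Tax=1]  = -3
Surplus = 2·Demand + 2·Profit + 4  [with Demand=3, Profit=-3]  = 4

4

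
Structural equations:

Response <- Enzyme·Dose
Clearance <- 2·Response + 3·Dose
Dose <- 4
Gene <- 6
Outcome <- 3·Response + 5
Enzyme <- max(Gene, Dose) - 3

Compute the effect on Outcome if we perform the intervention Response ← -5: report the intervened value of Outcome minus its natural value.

Under do(Response=-5), the mechanism Response <- Enzyme·Dose is discarded; Response is fixed at -5.
Outcome = 3·Response + 5  [with Response=-5]  = -10
Without intervention: Enzyme = max(Gene, Dose) - 3  [with Gene=6, Dose=4]  = 3; Response = Enzyme·Dose  [with Enzyme=3, Dose=4]  = 12; Outcome = 3·Response + 5  [with Response=12]  = 41.
Change = -10 − 41 = -51.

-51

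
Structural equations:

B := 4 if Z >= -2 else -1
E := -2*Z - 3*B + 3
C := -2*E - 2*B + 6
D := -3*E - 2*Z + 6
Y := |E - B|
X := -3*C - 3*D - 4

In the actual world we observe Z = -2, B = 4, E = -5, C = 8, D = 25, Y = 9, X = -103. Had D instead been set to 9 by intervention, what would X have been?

-55

Under do(D=9), the mechanism D := -3*E - 2*Z + 6 is discarded; D is fixed at 9.
B = 4 if Z >= -2 else -1  [with Z=-2]  = 4
E = -2*Z - 3*B + 3  [with Z=-2, B=4]  = -5
C = -2*E - 2*B + 6  [with E=-5, B=4]  = 8
X = -3*C - 3*D - 4  [with C=8, D=9]  = -55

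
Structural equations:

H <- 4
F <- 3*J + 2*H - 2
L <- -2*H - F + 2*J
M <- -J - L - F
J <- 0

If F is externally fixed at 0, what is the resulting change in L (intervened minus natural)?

6

The intervention breaks the incoming arrows to F: F <- 3*J + 2*H - 2 no longer applies, and F = 0.
L = -2*H - F + 2*J  [with H=4, F=0, J=0]  = -8
Without intervention: F = 3*J + 2*H - 2  [with J=0, H=4]  = 6; L = -2*H - F + 2*J  [with H=4, F=6, J=0]  = -14.
Change = -8 − (-14) = 6.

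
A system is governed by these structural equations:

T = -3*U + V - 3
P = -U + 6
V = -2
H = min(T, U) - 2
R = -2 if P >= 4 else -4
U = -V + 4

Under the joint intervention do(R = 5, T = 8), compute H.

The joint intervention fixes R = 5, T = 8, removing each variable's own equation.
U = -V + 4  [with V=-2]  = 6
H = min(T, U) - 2  [with T=8, U=6]  = 4

4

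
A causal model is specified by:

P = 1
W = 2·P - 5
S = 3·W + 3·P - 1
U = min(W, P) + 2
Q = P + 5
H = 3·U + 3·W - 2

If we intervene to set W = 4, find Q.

do(W=4) replaces the equation W = 2·P - 5 with the constant W = 4.
Since Q is not a descendant of the intervened variable, it is unaffected.
Q = P + 5  [with P=1]  = 6

6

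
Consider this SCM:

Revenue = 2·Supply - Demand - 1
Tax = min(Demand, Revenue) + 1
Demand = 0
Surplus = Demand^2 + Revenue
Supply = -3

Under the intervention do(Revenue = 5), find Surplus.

5

do(Revenue=5) replaces the equation Revenue = 2·Supply - Demand - 1 with the constant Revenue = 5.
Surplus = Demand^2 + Revenue  [with Demand=0, Revenue=5]  = 5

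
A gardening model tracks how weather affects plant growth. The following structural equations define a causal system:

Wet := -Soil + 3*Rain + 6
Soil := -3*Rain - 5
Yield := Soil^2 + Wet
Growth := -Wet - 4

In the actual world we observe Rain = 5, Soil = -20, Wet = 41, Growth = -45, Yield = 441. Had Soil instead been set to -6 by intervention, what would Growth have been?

-31

Under do(Soil=-6), the mechanism Soil := -3*Rain - 5 is discarded; Soil is fixed at -6.
Wet = -Soil + 3*Rain + 6  [with Soil=-6, Rain=5]  = 27
Growth = -Wet - 4  [with Wet=27]  = -31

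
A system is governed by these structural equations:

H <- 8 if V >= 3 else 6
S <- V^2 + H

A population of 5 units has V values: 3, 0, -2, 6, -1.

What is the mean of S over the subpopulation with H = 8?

E[S|H=8] averages over only the 2 units with H=8 (V = 3, 6): S = 17, 44, mean 30.5.

30.5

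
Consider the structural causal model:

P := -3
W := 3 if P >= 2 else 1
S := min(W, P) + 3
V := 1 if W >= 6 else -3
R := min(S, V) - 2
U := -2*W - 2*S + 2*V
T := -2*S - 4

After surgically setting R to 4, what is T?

Under do(R=4), the mechanism R := min(S, V) - 2 is discarded; R is fixed at 4.
Since T is not a descendant of the intervened variable, it is unaffected.
W = 3 if P >= 2 else 1  [with P=-3]  = 1
S = min(W, P) + 3  [with W=1, P=-3]  = 0
T = -2*S - 4  [with S=0]  = -4

-4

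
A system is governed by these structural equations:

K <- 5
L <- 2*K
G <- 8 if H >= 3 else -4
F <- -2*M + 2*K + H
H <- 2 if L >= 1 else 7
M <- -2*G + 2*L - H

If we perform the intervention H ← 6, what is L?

10

Under do(H=6), the mechanism H <- 2 if L >= 1 else 7 is discarded; H is fixed at 6.
Since L is not a descendant of the intervened variable, it is unaffected.
L = 2*K  [with K=5]  = 10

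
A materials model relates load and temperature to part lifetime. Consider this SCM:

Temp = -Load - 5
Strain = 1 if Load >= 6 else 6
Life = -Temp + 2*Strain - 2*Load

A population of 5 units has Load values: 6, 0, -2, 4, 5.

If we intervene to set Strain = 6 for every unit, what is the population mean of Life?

Under do(Strain=6), Strain's equation is replaced by Strain=6 for every unit. Per-unit Life: 11, 17, 19, 13, 12. Mean = 14.4.

14.4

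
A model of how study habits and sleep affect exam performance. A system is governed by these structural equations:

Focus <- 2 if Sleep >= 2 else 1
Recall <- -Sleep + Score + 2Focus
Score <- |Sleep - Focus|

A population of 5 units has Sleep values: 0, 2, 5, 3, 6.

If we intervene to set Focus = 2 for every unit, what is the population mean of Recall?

2.8

The intervention sets Focus=2 in all 5 units regardless of Sleep. Recomputing Recall per unit gives 6, 2, 2, 2, 2; average 2.8.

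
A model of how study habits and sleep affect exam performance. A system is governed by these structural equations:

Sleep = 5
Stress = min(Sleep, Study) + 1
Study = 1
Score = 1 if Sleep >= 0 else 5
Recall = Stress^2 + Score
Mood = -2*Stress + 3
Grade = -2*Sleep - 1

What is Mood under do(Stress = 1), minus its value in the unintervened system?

do(Stress=1) replaces the equation Stress = min(Sleep, Study) + 1 with the constant Stress = 1.
Mood = -2*Stress + 3  [with Stress=1]  = 1
Without intervention: Stress = min(Sleep, Study) + 1  [with Sleep=5, Study=1]  = 2; Mood = -2*Stress + 3  [with Stress=2]  = -1.
Change = 1 − (-1) = 2.

2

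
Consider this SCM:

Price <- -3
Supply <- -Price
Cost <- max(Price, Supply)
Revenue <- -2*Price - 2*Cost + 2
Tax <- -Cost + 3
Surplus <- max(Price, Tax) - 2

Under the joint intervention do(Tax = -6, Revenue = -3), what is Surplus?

-5

Setting Tax = -6, Revenue = -3 by intervention discards those variables' equations.
Surplus = max(Price, Tax) - 2  [with Price=-3, Tax=-6]  = -5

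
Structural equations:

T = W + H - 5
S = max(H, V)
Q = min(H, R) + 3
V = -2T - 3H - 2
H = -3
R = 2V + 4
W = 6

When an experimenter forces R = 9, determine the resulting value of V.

11

The intervention breaks the incoming arrows to R: R = 2V + 4 no longer applies, and R = 9.
Since V is not a descendant of the intervened variable, it is unaffected.
T = W + H - 5  [with W=6, H=-3]  = -2
V = -2T - 3H - 2  [with T=-2, H=-3]  = 11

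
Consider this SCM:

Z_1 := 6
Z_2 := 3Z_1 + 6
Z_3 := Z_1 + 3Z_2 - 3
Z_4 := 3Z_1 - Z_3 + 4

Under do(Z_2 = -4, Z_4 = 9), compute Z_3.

-9

The joint intervention fixes Z_2 = -4, Z_4 = 9, removing each variable's own equation.
Z_3 = Z_1 + 3Z_2 - 3  [with Z_1=6, Z_2=-4]  = -9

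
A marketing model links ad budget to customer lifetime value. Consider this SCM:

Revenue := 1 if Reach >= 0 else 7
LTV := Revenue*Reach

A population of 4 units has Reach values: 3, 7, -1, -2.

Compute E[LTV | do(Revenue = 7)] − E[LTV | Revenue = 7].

22.75

The intervention sets Revenue=7 in all 4 units regardless of Reach. Recomputing LTV per unit gives 21, 49, -7, -14; average 12.25.
Conditioning on Revenue=7 selects the 2 unit(s) with Reach ∈ {-1, -2}. Their LTV values: -7, -14. Mean = -10.5.
Difference = 12.25 − (-10.5) = 22.75.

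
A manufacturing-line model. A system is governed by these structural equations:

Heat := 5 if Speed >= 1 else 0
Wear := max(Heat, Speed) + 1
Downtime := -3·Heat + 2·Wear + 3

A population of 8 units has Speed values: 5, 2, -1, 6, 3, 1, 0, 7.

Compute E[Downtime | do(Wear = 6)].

3.75

The intervention sets Wear=6 in all 8 units regardless of Speed. Recomputing Downtime per unit gives 0, 0, 15, 0, 0, 0, 15, 0; average 3.75.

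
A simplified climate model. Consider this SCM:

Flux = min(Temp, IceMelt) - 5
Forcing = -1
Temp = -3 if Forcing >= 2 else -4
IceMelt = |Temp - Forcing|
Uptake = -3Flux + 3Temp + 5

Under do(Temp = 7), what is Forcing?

-1

Under do(Temp=7), the mechanism Temp = -3 if Forcing >= 2 else -4 is discarded; Temp is fixed at 7.
Forcing is not downstream of the intervention, so its value is determined by the original equations.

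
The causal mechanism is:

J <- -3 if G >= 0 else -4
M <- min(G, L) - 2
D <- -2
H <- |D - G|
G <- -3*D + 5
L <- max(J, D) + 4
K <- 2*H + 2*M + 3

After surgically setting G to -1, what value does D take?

-2

Under do(G=-1), the mechanism G <- -3*D + 5 is discarded; G is fixed at -1.
D is not downstream of the intervention, so its value is determined by the original equations.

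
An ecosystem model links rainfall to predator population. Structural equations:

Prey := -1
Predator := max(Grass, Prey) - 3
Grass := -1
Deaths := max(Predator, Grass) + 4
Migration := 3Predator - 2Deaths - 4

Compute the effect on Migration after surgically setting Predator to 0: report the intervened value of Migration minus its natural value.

do(Predator=0) replaces the equation Predator := max(Grass, Prey) - 3 with the constant Predator = 0.
Deaths = max(Predator, Grass) + 4  [with Predator=0, Grass=-1]  = 4
Migration = 3Predator - 2Deaths - 4  [with Predator=0, Deaths=4]  = -12
Without intervention: Predator = max(Grass, Prey) - 3  [with Grass=-1, Prey=-1]  = -4; Deaths = max(Predator, Grass) + 4  [with Predator=-4, Grass=-1]  = 3; Migration = 3Predator - 2Deaths - 4  [with Predator=-4, Deaths=3]  = -22.
Change = -12 − (-22) = 10.

10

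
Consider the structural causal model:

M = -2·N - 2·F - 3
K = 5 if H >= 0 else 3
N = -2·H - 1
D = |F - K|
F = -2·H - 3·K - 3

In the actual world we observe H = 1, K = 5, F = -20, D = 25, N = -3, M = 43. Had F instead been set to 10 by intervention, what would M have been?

The intervention breaks the incoming arrows to F: F = -2·H - 3·K - 3 no longer applies, and F = 10.
N = -2·H - 1  [with H=1]  = -3
M = -2·N - 2·F - 3  [with N=-3, F=10]  = -17

-17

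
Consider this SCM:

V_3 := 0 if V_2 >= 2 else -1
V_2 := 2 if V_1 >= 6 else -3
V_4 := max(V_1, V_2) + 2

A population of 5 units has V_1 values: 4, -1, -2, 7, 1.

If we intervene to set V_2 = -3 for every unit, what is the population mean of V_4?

Every unit gets V_2=-3 under the intervention. V_4 values become 6, 1, 0, 9, 3; E[V_4|do(V_2=-3)] = 3.8.

3.8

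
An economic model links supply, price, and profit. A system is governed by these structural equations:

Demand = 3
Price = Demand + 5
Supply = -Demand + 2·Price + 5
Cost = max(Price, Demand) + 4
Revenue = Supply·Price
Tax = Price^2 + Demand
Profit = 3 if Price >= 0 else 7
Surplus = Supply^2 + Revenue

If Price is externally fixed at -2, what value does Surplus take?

8

do(Price=-2) replaces the equation Price = Demand + 5 with the constant Price = -2.
Supply = -Demand + 2·Price + 5  [with Demand=3, Price=-2]  = -2
Revenue = Supply·Price  [with Supply=-2, Price=-2]  = 4
Surplus = Supply^2 + Revenue  [with Supply=-2, Revenue=4]  = 8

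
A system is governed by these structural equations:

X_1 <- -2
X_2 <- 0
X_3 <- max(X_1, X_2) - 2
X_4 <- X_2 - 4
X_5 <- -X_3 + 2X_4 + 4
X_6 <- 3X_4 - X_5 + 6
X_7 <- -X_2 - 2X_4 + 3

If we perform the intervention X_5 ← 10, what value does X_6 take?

The intervention breaks the incoming arrows to X_5: X_5 <- -X_3 + 2X_4 + 4 no longer applies, and X_5 = 10.
X_4 = X_2 - 4  [with X_2=0]  = -4
X_6 = 3X_4 - X_5 + 6  [with X_4=-4, X_5=10]  = -16

-16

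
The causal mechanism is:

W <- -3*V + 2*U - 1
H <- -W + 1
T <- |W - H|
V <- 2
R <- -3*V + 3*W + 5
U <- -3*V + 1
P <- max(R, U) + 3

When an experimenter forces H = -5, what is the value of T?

Intervening sets H = -5 and removes its equation (H <- -W + 1).
U = -3*V + 1  [with V=2]  = -5
W = -3*V + 2*U - 1  [with V=2, U=-5]  = -17
T = |W - H|  [with W=-17, H=-5]  = 12

12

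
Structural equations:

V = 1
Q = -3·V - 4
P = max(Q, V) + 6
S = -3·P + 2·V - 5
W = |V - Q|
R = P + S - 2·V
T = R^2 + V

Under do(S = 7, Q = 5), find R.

16

The joint intervention fixes S = 7, Q = 5, removing each variable's own equation.
P = max(Q, V) + 6  [with Q=5, V=1]  = 11
R = P + S - 2·V  [with P=11, S=7, V=1]  = 16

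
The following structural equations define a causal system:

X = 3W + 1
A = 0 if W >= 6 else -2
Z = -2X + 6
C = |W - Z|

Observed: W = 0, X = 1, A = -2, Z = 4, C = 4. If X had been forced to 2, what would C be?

do(X=2) replaces the equation X = 3W + 1 with the constant X = 2.
Z = -2X + 6  [with X=2]  = 2
C = |W - Z|  [with W=0, Z=2]  = 2

2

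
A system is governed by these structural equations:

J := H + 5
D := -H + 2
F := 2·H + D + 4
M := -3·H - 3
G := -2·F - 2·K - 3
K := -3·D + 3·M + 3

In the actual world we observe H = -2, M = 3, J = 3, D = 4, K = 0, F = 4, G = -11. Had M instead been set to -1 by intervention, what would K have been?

do(M=-1) replaces the equation M := -3·H - 3 with the constant M = -1.
D = -H + 2  [with H=-2]  = 4
K = -3·D + 3·M + 3  [with D=4, M=-1]  = -12

-12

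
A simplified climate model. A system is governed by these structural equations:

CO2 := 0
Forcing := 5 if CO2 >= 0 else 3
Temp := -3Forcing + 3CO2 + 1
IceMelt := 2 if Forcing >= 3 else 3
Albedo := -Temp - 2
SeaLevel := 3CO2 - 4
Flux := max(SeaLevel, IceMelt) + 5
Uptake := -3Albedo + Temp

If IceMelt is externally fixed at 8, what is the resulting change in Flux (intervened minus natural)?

The intervention breaks the incoming arrows to IceMelt: IceMelt := 2 if Forcing >= 3 else 3 no longer applies, and IceMelt = 8.
SeaLevel = 3CO2 - 4  [with CO2=0]  = -4
Flux = max(SeaLevel, IceMelt) + 5  [with SeaLevel=-4, IceMelt=8]  = 13
Without intervention: Forcing = 5 if CO2 >= 0 else 3  [with CO2=0]  = 5; IceMelt = 2 if Forcing >= 3 else 3  [with Forcing=5]  = 2; SeaLevel = 3CO2 - 4  [with CO2=0]  = -4; Flux = max(SeaLevel, IceMelt) + 5  [with SeaLevel=-4, IceMelt=2]  = 7.
Change = 13 − 7 = 6.

6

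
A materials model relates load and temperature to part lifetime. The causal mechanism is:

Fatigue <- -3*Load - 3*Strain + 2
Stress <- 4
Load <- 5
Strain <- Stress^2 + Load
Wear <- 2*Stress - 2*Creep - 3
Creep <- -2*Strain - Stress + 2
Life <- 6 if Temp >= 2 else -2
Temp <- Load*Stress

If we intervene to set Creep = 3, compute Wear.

-1

The intervention breaks the incoming arrows to Creep: Creep <- -2*Strain - Stress + 2 no longer applies, and Creep = 3.
Wear = 2*Stress - 2*Creep - 3  [with Stress=4, Creep=3]  = -1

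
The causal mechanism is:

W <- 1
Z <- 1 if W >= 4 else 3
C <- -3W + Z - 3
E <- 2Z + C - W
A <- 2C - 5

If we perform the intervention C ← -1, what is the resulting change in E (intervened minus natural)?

2

The intervention breaks the incoming arrows to C: C <- -3W + Z - 3 no longer applies, and C = -1.
Z = 1 if W >= 4 else 3  [with W=1]  = 3
E = 2Z + C - W  [with Z=3, C=-1, W=1]  = 4
Without intervention: Z = 1 if W >= 4 else 3  [with W=1]  = 3; C = -3W + Z - 3  [with W=1, Z=3]  = -3; E = 2Z + C - W  [with Z=3, C=-3, W=1]  = 2.
Change = 4 − 2 = 2.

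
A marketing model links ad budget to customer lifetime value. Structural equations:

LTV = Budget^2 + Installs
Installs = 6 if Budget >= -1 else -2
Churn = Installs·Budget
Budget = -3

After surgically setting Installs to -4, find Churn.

The intervention breaks the incoming arrows to Installs: Installs = 6 if Budget >= -1 else -2 no longer applies, and Installs = -4.
Churn = Installs·Budget  [with Installs=-4, Budget=-3]  = 12

12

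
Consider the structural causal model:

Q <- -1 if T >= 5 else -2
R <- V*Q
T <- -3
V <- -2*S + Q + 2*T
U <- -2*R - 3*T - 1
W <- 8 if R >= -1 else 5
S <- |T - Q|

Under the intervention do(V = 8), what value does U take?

The intervention breaks the incoming arrows to V: V <- -2*S + Q + 2*T no longer applies, and V = 8.
Q = -1 if T >= 5 else -2  [with T=-3]  = -2
R = V*Q  [with V=8, Q=-2]  = -16
U = -2*R - 3*T - 1  [with R=-16, T=-3]  = 40

40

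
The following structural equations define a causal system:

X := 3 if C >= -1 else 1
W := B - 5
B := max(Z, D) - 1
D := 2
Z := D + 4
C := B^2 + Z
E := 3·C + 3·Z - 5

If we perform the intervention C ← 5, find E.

Intervening sets C = 5 and removes its equation (C := B^2 + Z).
Z = D + 4  [with D=2]  = 6
E = 3·C + 3·Z - 5  [with C=5, Z=6]  = 28

28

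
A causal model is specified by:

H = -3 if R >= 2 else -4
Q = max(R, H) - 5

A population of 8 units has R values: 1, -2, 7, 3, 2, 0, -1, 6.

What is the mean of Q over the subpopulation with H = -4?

Conditioning on H=-4 selects the 4 unit(s) with R ∈ {1, -2, 0, -1}. Their Q values: -4, -7, -5, -6. Mean = -5.5.

-5.5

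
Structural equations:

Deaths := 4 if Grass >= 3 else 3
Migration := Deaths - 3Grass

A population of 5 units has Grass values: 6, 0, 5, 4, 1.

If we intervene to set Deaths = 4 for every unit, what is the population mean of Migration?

do(Deaths=4) breaks Deaths's dependence on Grass. With Deaths=4 fixed, Migration across the units is -14, 4, -11, -8, 1, mean -5.6.

-5.6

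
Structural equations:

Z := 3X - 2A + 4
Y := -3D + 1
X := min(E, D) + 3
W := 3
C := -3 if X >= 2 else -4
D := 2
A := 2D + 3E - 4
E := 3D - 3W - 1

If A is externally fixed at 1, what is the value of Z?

-1

Under do(A=1), the mechanism A := 2D + 3E - 4 is discarded; A is fixed at 1.
E = 3D - 3W - 1  [with D=2, W=3]  = -4
X = min(E, D) + 3  [with E=-4, D=2]  = -1
Z = 3X - 2A + 4  [with X=-1, A=1]  = -1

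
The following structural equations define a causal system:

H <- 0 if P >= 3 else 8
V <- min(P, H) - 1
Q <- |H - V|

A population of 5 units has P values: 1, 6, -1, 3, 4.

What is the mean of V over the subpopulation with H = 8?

E[V|H=8] averages over only the 2 units with H=8 (P = 1, -1): V = 0, -2, mean -1.

-1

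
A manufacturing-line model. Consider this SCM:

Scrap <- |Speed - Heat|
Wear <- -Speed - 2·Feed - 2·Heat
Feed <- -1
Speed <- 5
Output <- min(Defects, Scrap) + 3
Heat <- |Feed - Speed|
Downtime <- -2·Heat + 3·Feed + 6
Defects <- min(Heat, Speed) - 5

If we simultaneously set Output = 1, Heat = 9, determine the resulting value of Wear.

The joint intervention fixes Output = 1, Heat = 9, removing each variable's own equation.
Wear = -Speed - 2·Feed - 2·Heat  [with Speed=5, Feed=-1, Heat=9]  = -21

-21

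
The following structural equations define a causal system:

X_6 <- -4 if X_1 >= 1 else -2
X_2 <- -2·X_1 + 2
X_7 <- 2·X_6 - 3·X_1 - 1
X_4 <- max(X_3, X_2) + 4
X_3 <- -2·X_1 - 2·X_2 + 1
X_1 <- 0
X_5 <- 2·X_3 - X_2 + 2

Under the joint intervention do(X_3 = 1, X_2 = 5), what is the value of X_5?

Setting X_3 = 1, X_2 = 5 by intervention discards those variables' equations.
X_5 = 2·X_3 - X_2 + 2  [with X_3=1, X_2=5]  = -1

-1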